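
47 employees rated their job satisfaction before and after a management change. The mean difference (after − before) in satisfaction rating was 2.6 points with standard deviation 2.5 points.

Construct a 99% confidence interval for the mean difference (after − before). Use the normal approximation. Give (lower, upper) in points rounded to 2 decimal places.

Paired design: SE = s_d/√n = 2.5/√47 = 0.3647.
z* = 2.576; margin of error = 2.576 × 0.3647 = 0.9395.
2.6 ± 0.9395 → (1.66, 3.54).

(1.66, 3.54)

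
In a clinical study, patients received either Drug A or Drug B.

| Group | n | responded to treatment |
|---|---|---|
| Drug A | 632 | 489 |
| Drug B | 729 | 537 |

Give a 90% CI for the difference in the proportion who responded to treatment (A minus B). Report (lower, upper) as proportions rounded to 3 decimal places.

Sample proportions: 489/632 = 0.7737, 537/729 = 0.7366.
Each SE is √(p̂(1−p̂)/n): √(0.7737·0.2263/632) = 0.01664 and √(0.7366·0.2634/729) = 0.01631.
SE(p̂₁ − p̂₂) = √(SE₁² + SE₂²) = √(0.0002768896 + 0.0002660161) = 0.02330, since the two samples are independent.
At 90% confidence z* = 1.645; margin = 1.645 × 0.02330 = 0.03833.
The difference is 0.7737 − 0.7366 = 0.0371, so the interval is 0.0371 ± 0.03833 = (-0.001, 0.075).

(-0.001, 0.075)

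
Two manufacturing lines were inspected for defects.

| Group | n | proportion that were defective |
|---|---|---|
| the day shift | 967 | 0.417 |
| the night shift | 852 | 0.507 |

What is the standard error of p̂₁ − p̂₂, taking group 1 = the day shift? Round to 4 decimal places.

SE₁ = √(p̂₁(1−p̂₁)/n₁) = √(0.4170·0.5830/967) = 0.01586; SE₂ = √(0.5070·0.4930/852) = 0.01713.
Independent samples: SE of the difference = √(SE₁² + SE₂²) = √(0.0002515396 + 0.0002934369) = 0.02334.

0.0233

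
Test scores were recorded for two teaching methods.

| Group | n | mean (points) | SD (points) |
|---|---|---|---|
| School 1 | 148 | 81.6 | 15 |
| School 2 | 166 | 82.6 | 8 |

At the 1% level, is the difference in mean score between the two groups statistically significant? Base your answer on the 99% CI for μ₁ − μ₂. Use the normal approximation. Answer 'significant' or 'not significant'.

SE₁ = s₁/√n₁ = 15/√148 = 1.2330; SE₂ = 8/√166 = 0.6209.
Independent samples, unequal variances: SE_diff = √(SE₁² + SE₂²) = √(1.520289 + 0.38551681) = 1.3805.
z* = 2.576, so margin of error = 2.576 × 1.3805 = 3.5562.
Difference in means = 81.6 − 82.6 = -1.0000.
-1.0000 ± 3.5562 → (-4.5562, 2.5562).
The interval (-4.5562, 2.5562) contains 0, so the difference is not significant.

not significant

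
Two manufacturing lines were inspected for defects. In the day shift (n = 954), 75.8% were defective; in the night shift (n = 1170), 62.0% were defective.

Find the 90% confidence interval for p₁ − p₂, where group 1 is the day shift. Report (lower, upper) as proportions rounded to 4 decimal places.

SE₁ = √(p̂₁(1−p̂₁)/n₁) = √(0.7580·0.2420/954) = 0.01387; SE₂ = √(0.6200·0.3800/1170) = 0.01419.
Independent samples: SE of the difference = √(SE₁² + SE₂²) = √(0.0001923769 + 0.0002013561) = 0.01984.
z* for 90% confidence is 1.645, so the margin of error is 1.645 × 0.01984 = 0.03264.
Point estimate p̂₁ − p̂₂ = 0.7580 − 0.6200 = 0.1380.
0.1380 ± 0.03264 → (0.1054, 0.1706).

(0.1054, 0.1706)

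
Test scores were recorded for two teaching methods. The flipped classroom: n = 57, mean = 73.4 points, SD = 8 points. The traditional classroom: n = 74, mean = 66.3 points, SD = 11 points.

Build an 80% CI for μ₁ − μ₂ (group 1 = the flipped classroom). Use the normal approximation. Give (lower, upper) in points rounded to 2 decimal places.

(4.97, 9.23)

Per-group SEs: s₁/√n₁ = 8/√57 = 1.0596, s₂/√n₂ = 11/√74 = 1.2787.
Unpooled SE of the difference: √(1.12275216 + 1.63507369) = 1.6607.
Margin of error = z* · SE = 1.282 × 1.6607 = 2.1290.
x̄₁ − x̄₂ = 73.4 − 66.3 = 7.1000.
CI: 7.1000 ± 2.1290 = (4.97, 9.23).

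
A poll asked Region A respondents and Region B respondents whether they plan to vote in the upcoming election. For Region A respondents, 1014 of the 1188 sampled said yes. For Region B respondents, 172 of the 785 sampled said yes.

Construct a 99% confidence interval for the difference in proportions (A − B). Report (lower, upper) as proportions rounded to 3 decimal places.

(0.588, 0.681)

First, p̂₁ = 1014/1188 = 0.8535; p̂₂ = 172/785 = 0.2191.
The two standard errors are √(0.8535×0.1465/1188) = 0.01026 and √(0.2191×0.7809/785) = 0.01476.
Because the samples are independent, SE_diff = √(0.01026² + 0.01476²) = 0.01798.
Using z* = 2.576 for 99%, ME = 2.576 × 0.01798 = 0.04632.
p̂₁ − p̂₂ = 0.6344; interval 0.6344 ± 0.04632 gives (0.588, 0.681).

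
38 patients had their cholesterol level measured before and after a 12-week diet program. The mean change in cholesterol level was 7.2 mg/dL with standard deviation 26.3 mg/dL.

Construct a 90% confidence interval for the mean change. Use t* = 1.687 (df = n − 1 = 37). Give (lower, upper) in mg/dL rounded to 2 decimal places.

Paired design: SE = s_d/√n = 26.3/√38 = 4.2664.
t* = 1.687; margin of error = 1.687 × 4.2664 = 7.1974.
7.2 ± 7.1974 → (0.00, 14.40).

(0.00, 14.40)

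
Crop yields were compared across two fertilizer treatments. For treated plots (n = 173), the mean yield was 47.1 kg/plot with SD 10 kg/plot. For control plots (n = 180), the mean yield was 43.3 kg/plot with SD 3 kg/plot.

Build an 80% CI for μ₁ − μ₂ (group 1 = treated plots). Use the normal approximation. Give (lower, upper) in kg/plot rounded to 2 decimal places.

Per-group SEs: s₁/√n₁ = 10/√173 = 0.7603, s₂/√n₂ = 3/√180 = 0.2236.
Unpooled SE of the difference: √(0.57805609 + 0.04999696) = 0.7925.
Margin of error = z* · SE = 1.282 × 0.7925 = 1.0160.
x̄₁ − x̄₂ = 47.1 − 43.3 = 3.8000.
CI: 3.8000 ± 1.0160 = (2.78, 4.82).

(2.78, 4.82)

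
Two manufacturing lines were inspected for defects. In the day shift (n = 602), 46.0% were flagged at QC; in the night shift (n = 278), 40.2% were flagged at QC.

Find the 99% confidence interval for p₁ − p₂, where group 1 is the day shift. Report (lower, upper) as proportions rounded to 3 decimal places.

Each SE is √(p̂(1−p̂)/n): √(0.4600·0.5400/602) = 0.02031 and √(0.4020·0.5980/278) = 0.02941.
SE(p̂₁ − p̂₂) = √(SE₁² + SE₂²) = √(0.0004124961 + 0.0008649481) = 0.03574, since the two samples are independent.
At 99% confidence z* = 2.576; margin = 2.576 × 0.03574 = 0.09207.
The difference is 0.4600 − 0.4020 = 0.0580, so the interval is 0.0580 ± 0.09207 = (-0.034, 0.150).

(-0.034, 0.150)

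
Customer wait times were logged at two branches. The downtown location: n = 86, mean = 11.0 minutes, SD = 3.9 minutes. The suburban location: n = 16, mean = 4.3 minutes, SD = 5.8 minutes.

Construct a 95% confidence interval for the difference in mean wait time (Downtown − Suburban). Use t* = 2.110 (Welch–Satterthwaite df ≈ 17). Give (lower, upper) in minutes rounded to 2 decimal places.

(3.51, 9.89)

Standard errors of each mean: 3.9/√86 = 0.4205 and 5.8/√16 = 1.4500.
SE(x̄₁ − x̄₂) = √(0.4205² + 1.4500²) = 1.5097 for independent samples with unequal variances.
With t* = 2.110, the margin is 2.110 × 1.5097 = 3.1855.
x̄₁ − x̄₂ = 11.0 − 4.3 = 6.7000; the interval is 6.7000 ± 3.1855 = (3.51, 9.89).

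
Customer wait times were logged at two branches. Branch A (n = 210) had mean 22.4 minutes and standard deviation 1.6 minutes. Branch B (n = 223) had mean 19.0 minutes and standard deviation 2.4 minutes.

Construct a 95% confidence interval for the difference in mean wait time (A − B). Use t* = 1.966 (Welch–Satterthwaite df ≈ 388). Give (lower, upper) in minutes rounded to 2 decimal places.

(3.02, 3.78)

SE₁ = s₁/√n₁ = 1.6/√210 = 0.1104; SE₂ = 2.4/√223 = 0.1607.
Independent samples, unequal variances: SE_diff = √(SE₁² + SE₂²) = √(0.01218816 + 0.02582449) = 0.1950.
t* = 1.966, so margin of error = 1.966 × 0.1950 = 0.3834.
Difference in means = 22.4 − 19.0 = 3.4000.
3.4000 ± 0.3834 → (3.02, 3.78).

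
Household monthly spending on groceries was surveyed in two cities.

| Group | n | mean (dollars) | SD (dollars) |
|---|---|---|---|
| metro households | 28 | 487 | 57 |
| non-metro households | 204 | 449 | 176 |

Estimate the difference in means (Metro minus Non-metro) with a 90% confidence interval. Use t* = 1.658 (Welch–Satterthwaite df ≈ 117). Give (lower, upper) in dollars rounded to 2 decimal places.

Per-group SEs: s₁/√n₁ = 57/√28 = 10.7720, s₂/√n₂ = 176/√204 = 12.3225.
Unpooled SE of the difference: √(116.035984 + 151.84400625) = 16.3670.
Margin of error = t* · SE = 1.658 × 16.3670 = 27.1365.
x̄₁ − x̄₂ = 487 − 449 = 38.0000.
CI: 38.0000 ± 27.1365 = (10.86, 65.14).

(10.86, 65.14)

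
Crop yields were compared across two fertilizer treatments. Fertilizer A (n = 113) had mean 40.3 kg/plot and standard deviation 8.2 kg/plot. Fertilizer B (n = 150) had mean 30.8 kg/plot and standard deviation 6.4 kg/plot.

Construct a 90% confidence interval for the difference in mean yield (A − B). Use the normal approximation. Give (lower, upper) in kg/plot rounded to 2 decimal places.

Standard errors of each mean: 8.2/√113 = 0.7714 and 6.4/√150 = 0.5226.
SE(x̄₁ − x̄₂) = √(0.7714² + 0.5226²) = 0.9318 for independent samples with unequal variances.
With z* = 1.645, the margin is 1.645 × 0.9318 = 1.5328.
x̄₁ − x̄₂ = 40.3 − 30.8 = 9.5000; the interval is 9.5000 ± 1.5328 = (7.97, 11.03).

(7.97, 11.03)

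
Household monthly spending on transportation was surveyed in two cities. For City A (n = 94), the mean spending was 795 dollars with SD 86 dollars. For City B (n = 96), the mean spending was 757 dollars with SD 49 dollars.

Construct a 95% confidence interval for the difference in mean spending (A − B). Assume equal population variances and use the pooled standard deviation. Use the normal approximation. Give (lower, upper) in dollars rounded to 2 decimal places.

(18.15, 57.85)

Pooled variance s_p² = [93·86² + 95·49²] / (94+96−2) = 4871.9309, so s_p = 69.7992.
SE_diff = s_p·√(1/n₁ + 1/n₂) = 69.7992·√(1/94 + 1/96) = 10.1281.
z* = 1.960; margin = 1.960 × 10.1281 = 19.8511.
Difference = 795 − 757 = 38.0000.
38.0000 ± 19.8511 → (18.15, 57.85).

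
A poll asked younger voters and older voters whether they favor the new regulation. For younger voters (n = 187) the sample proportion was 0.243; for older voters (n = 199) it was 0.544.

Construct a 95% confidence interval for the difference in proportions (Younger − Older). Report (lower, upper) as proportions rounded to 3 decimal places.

(-0.394, -0.208)

SE₁ = √(p̂₁(1−p̂₁)/n₁) = √(0.2430·0.7570/187) = 0.03136; SE₂ = √(0.5440·0.4560/199) = 0.03531.
Independent samples: SE of the difference = √(SE₁² + SE₂²) = √(0.0009834496 + 0.0012467961) = 0.04723.
z* for 95% confidence is 1.960, so the margin of error is 1.960 × 0.04723 = 0.09257.
Point estimate p̂₁ − p̂₂ = 0.2430 − 0.5440 = -0.3010.
-0.3010 ± 0.09257 → (-0.394, -0.208).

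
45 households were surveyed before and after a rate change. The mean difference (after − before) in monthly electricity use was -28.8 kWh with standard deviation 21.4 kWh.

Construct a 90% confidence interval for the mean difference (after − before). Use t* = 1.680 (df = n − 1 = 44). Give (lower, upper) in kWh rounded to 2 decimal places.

(-34.16, -23.44)

This is a matched-pairs design, so SE = s_d/√n = 21.4/√45 = 3.1901.
Margin = 1.680 × 3.1901 = 5.3594; the interval is -28.8 ± 5.3594 = (-34.16, -23.44).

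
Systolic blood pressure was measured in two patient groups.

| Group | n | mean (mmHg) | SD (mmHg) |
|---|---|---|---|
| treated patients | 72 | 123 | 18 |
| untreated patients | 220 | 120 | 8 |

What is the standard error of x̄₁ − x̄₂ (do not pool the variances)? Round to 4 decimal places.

Standard errors of each mean: 18/√72 = 2.1213 and 8/√220 = 0.5394.
SE(x̄₁ − x̄₂) = √(2.1213² + 0.5394²) = 2.1888 for independent samples with unequal variances.

2.1888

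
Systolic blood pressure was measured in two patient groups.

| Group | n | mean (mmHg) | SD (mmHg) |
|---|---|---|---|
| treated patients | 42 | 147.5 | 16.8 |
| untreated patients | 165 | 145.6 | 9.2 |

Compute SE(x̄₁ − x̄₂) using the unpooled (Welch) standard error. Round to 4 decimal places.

2.6894

Standard errors of each mean: 16.8/√42 = 2.5923 and 9.2/√165 = 0.7162.
SE(x̄₁ − x̄₂) = √(2.5923² + 0.7162²) = 2.6894 for independent samples with unequal variances.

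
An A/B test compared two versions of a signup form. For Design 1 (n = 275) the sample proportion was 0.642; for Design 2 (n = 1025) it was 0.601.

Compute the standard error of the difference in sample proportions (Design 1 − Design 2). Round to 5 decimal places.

The two standard errors are √(0.6420×0.3580/275) = 0.02891 and √(0.6010×0.3990/1025) = 0.01530.
Because the samples are independent, SE_diff = √(0.02891² + 0.01530²) = 0.03271.

0.03271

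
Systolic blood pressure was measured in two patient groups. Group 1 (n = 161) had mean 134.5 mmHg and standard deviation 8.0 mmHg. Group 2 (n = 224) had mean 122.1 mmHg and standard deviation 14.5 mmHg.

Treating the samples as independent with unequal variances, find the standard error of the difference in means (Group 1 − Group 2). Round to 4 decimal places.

Standard errors of each mean: 8.0/√161 = 0.6305 and 14.5/√224 = 0.9688.
SE(x̄₁ − x̄₂) = √(0.6305² + 0.9688²) = 1.1559 for independent samples with unequal variances.

1.1559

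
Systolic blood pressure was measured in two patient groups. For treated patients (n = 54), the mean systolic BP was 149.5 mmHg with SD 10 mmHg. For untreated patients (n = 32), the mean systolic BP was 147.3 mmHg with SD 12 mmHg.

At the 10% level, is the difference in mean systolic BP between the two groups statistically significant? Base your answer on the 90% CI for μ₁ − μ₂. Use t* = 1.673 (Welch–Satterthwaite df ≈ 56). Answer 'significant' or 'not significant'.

Standard errors of each mean: 10/√54 = 1.3608 and 12/√32 = 2.1213.
SE(x̄₁ − x̄₂) = √(1.3608² + 2.1213²) = 2.5203 for independent samples with unequal variances.
With t* = 1.673, the margin is 1.673 × 2.5203 = 4.2165.
x̄₁ − x̄₂ = 149.5 − 147.3 = 2.2000; the interval is 2.2000 ± 4.2165 = (-2.0165, 6.4165).
The interval (-2.0165, 6.4165) contains 0, so the difference is not significant.

not significant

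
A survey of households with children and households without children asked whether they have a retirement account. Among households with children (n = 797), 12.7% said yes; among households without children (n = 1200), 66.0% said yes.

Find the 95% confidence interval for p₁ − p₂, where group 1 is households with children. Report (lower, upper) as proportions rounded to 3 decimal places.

(-0.568, -0.498)

SE₁ = √(p̂₁(1−p̂₁)/n₁) = √(0.1270·0.8730/797) = 0.01179; SE₂ = √(0.6600·0.3400/1200) = 0.01367.
Independent samples: SE of the difference = √(SE₁² + SE₂²) = √(0.0001390041 + 0.0001868689) = 0.01805.
z* for 95% confidence is 1.960, so the margin of error is 1.960 × 0.01805 = 0.03538.
Point estimate p̂₁ − p̂₂ = 0.1270 − 0.6600 = -0.5330.
-0.5330 ± 0.03538 → (-0.568, -0.498).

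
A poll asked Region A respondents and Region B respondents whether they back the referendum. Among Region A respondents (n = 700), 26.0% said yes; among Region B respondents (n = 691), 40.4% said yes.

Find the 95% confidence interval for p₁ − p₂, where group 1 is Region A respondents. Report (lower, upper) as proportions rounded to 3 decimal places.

(-0.193, -0.095)

SE₁ = √(p̂₁(1−p̂₁)/n₁) = √(0.2600·0.7400/700) = 0.01658; SE₂ = √(0.4040·0.5960/691) = 0.01867.
Independent samples: SE of the difference = √(SE₁² + SE₂²) = √(0.0002748964 + 0.0003485689) = 0.02497.
z* for 95% confidence is 1.960, so the margin of error is 1.960 × 0.02497 = 0.04894.
Point estimate p̂₁ − p̂₂ = 0.2600 − 0.4040 = -0.1440.
-0.1440 ± 0.04894 → (-0.193, -0.095).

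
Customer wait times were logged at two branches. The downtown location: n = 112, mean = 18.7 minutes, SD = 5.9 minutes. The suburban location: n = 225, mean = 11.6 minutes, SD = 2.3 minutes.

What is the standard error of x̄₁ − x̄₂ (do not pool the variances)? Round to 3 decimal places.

0.578

Standard errors of each mean: 5.9/√112 = 0.5575 and 2.3/√225 = 0.1533.
SE(x̄₁ − x̄₂) = √(0.5575² + 0.1533²) = 0.5782 for independent samples with unequal variances.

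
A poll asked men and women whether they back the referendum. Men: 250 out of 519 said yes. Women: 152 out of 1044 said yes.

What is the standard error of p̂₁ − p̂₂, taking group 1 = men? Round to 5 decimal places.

p̂₁ = 250/519 = 0.4817 and p̂₂ = 152/1044 = 0.1456.
SE₁ = √(p̂₁(1−p̂₁)/n₁) = √(0.4817·0.5183/519) = 0.02193; SE₂ = √(0.1456·0.8544/1044) = 0.01092.
Independent samples: SE of the difference = √(SE₁² + SE₂²) = √(0.0004809249 + 0.0001192464) = 0.02450.

0.02450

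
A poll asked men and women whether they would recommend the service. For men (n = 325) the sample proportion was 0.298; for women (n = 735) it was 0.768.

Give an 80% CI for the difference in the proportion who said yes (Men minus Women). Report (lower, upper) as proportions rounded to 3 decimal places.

(-0.508, -0.432)

Each SE is √(p̂(1−p̂)/n): √(0.2980·0.7020/325) = 0.02537 and √(0.7680·0.2320/735) = 0.01557.
SE(p̂₁ − p̂₂) = √(SE₁² + SE₂²) = √(0.0006436369 + 0.0002424249) = 0.02977, since the two samples are independent.
At 80% confidence z* = 1.282; margin = 1.282 × 0.02977 = 0.03817.
The difference is 0.2980 − 0.7680 = -0.4700, so the interval is -0.4700 ± 0.03817 = (-0.508, -0.432).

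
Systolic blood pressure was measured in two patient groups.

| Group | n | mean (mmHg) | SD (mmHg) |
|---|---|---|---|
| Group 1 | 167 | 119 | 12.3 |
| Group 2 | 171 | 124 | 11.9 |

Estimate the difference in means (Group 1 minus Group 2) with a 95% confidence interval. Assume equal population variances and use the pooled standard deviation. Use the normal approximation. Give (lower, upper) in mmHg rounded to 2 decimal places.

Pooled variance s_p² = [166·12.3² + 170·11.9²] / (167+171−2) = 146.3924, so s_p = 12.0993.
SE_diff = s_p·√(1/n₁ + 1/n₂) = 12.0993·√(1/167 + 1/171) = 1.3163.
z* = 1.960; margin = 1.960 × 1.3163 = 2.5799.
Difference = 119 − 124 = -5.0000.
-5.0000 ± 2.5799 → (-7.58, -2.42).

(-7.58, -2.42)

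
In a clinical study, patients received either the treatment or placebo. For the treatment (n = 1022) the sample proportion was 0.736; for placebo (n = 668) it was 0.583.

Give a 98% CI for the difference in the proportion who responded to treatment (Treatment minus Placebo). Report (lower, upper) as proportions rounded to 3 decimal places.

(0.098, 0.208)

Each SE is √(p̂(1−p̂)/n): √(0.7360·0.2640/1022) = 0.01379 and √(0.5830·0.4170/668) = 0.01908.
SE(p̂₁ − p̂₂) = √(SE₁² + SE₂²) = √(0.0001901641 + 0.0003640464) = 0.02354, since the two samples are independent.
At 98% confidence z* = 2.326; margin = 2.326 × 0.02354 = 0.05475.
The difference is 0.7360 − 0.5830 = 0.1530, so the interval is 0.1530 ± 0.05475 = (0.098, 0.208).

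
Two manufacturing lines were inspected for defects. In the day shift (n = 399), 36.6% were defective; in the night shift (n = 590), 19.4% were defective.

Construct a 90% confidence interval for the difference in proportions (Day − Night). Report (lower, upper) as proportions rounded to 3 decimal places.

(0.124, 0.220)

SE₁ = √(p̂₁(1−p̂₁)/n₁) = √(0.3660·0.6340/399) = 0.02412; SE₂ = √(0.1940·0.8060/590) = 0.01628.
Independent samples: SE of the difference = √(SE₁² + SE₂²) = √(0.0005817744 + 0.0002650384) = 0.02910.
z* for 90% confidence is 1.645, so the margin of error is 1.645 × 0.02910 = 0.04787.
Point estimate p̂₁ − p̂₂ = 0.3660 − 0.1940 = 0.1720.
0.1720 ± 0.04787 → (0.124, 0.220).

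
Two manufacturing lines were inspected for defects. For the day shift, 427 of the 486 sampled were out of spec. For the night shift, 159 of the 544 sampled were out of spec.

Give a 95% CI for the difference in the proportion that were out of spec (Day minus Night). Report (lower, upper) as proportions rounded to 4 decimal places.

(0.5383, 0.6343)

p̂₁ = 427/486 = 0.8786 and p̂₂ = 159/544 = 0.2923.
SE₁ = √(p̂₁(1−p̂₁)/n₁) = √(0.8786·0.1214/486) = 0.01481; SE₂ = √(0.2923·0.7077/544) = 0.01950.
Independent samples: SE of the difference = √(SE₁² + SE₂²) = √(0.0002193361 + 0.00038025) = 0.02449.
z* for 95% confidence is 1.960, so the margin of error is 1.960 × 0.02449 = 0.04800.
Point estimate p̂₁ − p̂₂ = 0.8786 − 0.2923 = 0.5863.
0.5863 ± 0.04800 → (0.5383, 0.6343).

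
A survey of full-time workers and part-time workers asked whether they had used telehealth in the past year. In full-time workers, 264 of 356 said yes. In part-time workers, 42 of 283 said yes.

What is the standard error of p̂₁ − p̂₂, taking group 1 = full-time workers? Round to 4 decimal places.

Sample proportions: 264/356 = 0.7416, 42/283 = 0.1484.
Each SE is √(p̂(1−p̂)/n): √(0.7416·0.2584/356) = 0.02320 and √(0.1484·0.8516/283) = 0.02113.
SE(p̂₁ − p̂₂) = √(SE₁² + SE₂²) = √(0.00053824 + 0.0004464769) = 0.03138, since the two samples are independent.

0.0314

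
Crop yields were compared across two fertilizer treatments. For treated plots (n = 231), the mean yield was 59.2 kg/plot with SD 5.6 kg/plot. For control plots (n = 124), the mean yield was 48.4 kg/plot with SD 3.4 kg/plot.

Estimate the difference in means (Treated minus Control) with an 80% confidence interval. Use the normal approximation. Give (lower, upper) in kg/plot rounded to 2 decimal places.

(10.19, 11.41)

SE₁ = s₁/√n₁ = 5.6/√231 = 0.3685; SE₂ = 3.4/√124 = 0.3053.
Independent samples, unequal variances: SE_diff = √(SE₁² + SE₂²) = √(0.13579225 + 0.09320809) = 0.4785.
z* = 1.282, so margin of error = 1.282 × 0.4785 = 0.6134.
Difference in means = 59.2 − 48.4 = 10.8000.
10.8000 ± 0.6134 → (10.19, 11.41).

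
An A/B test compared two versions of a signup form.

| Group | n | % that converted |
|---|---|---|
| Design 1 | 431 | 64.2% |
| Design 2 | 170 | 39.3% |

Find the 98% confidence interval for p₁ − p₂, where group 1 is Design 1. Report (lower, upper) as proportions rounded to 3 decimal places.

(0.147, 0.351)

SE₁ = √(p̂₁(1−p̂₁)/n₁) = √(0.6420·0.3580/431) = 0.02309; SE₂ = √(0.3930·0.6070/170) = 0.03746.
Independent samples: SE of the difference = √(SE₁² + SE₂²) = √(0.0005331481 + 0.0014032516) = 0.04400.
z* for 98% confidence is 2.326, so the margin of error is 2.326 × 0.04400 = 0.10234.
Point estimate p̂₁ − p̂₂ = 0.6420 − 0.3930 = 0.2490.
0.2490 ± 0.10234 → (0.147, 0.351).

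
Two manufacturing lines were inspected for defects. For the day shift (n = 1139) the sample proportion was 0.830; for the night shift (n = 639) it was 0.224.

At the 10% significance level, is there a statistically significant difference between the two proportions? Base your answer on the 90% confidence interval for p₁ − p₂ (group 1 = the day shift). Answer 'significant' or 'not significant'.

significant

Each SE is √(p̂(1−p̂)/n): √(0.8300·0.1700/1139) = 0.01113 and √(0.2240·0.7760/639) = 0.01649.
SE(p̂₁ − p̂₂) = √(SE₁² + SE₂²) = √(0.0001238769 + 0.0002719201) = 0.01989, since the two samples are independent.
At 90% confidence z* = 1.645; margin = 1.645 × 0.01989 = 0.03272.
The difference is 0.8300 − 0.2240 = 0.6060, so the interval is 0.6060 ± 0.03272 = (0.57328, 0.63872).
The interval (0.57328, 0.63872) does not contain 0, so the difference is significant.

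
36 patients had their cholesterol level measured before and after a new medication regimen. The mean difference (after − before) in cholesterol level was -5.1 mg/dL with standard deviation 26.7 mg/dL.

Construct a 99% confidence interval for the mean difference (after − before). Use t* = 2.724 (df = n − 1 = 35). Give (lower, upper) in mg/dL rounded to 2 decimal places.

(-17.22, 7.02)

This is a matched-pairs design, so SE = s_d/√n = 26.7/√36 = 4.4500.
Margin = 2.724 × 4.4500 = 12.1218; the interval is -5.1 ± 12.1218 = (-17.22, 7.02).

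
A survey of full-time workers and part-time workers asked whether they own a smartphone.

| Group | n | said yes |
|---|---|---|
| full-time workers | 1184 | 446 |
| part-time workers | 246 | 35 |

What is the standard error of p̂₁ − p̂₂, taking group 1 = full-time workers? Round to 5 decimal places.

p̂₁ = 446/1184 = 0.3767 and p̂₂ = 35/246 = 0.1423.
SE₁ = √(p̂₁(1−p̂₁)/n₁) = √(0.3767·0.6233/1184) = 0.01408; SE₂ = √(0.1423·0.8577/246) = 0.02227.
Independent samples: SE of the difference = √(SE₁² + SE₂²) = √(0.0001982464 + 0.0004959529) = 0.02635.

0.02635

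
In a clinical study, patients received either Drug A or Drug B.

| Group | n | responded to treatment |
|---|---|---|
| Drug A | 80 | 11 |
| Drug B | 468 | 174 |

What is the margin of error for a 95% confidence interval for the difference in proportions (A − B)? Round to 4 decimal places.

0.0872

p̂₁ = 11/80 = 0.1375 and p̂₂ = 174/468 = 0.3718.
SE₁ = √(p̂₁(1−p̂₁)/n₁) = √(0.1375·0.8625/80) = 0.03850; SE₂ = √(0.3718·0.6282/468) = 0.02234.
Independent samples: SE of the difference = √(SE₁² + SE₂²) = √(0.00148225 + 0.0004990756) = 0.04451.
z* for 95% confidence is 1.960, so the margin of error is 1.960 × 0.04451 = 0.08724.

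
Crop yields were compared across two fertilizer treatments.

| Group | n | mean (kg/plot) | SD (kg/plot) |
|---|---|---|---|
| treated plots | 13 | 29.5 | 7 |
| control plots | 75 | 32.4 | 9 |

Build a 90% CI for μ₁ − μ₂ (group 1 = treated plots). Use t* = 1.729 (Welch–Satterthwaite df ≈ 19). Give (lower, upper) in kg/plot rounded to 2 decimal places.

SE₁ = s₁/√n₁ = 7/√13 = 1.9415; SE₂ = 9/√75 = 1.0392.
Independent samples, unequal variances: SE_diff = √(SE₁² + SE₂²) = √(3.76942225 + 1.07993664) = 2.2021.
t* = 1.729, so margin of error = 1.729 × 2.2021 = 3.8074.
Difference in means = 29.5 − 32.4 = -2.9000.
-2.9000 ± 3.8074 → (-6.71, 0.91).

(-6.71, 0.91)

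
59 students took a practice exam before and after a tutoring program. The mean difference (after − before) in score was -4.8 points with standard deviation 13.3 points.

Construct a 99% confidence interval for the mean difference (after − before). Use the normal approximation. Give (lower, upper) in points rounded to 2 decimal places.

(-9.26, -0.34)

This is a matched-pairs design, so SE = s_d/√n = 13.3/√59 = 1.7315.
Margin = 2.576 × 1.7315 = 4.4603; the interval is -4.8 ± 4.4603 = (-9.26, -0.34).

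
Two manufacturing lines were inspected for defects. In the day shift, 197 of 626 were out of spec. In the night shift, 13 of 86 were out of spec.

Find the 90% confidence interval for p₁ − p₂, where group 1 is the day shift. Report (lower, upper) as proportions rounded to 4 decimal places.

(0.0930, 0.2340)

Sample proportions: 197/626 = 0.3147, 13/86 = 0.1512.
Each SE is √(p̂(1−p̂)/n): √(0.3147·0.6853/626) = 0.01856 and √(0.1512·0.8488/86) = 0.03863.
SE(p̂₁ − p̂₂) = √(SE₁² + SE₂²) = √(0.0003444736 + 0.0014922769) = 0.04286, since the two samples are independent.
At 90% confidence z* = 1.645; margin = 1.645 × 0.04286 = 0.07050.
The difference is 0.3147 − 0.1512 = 0.1635, so the interval is 0.1635 ± 0.07050 = (0.0930, 0.2340).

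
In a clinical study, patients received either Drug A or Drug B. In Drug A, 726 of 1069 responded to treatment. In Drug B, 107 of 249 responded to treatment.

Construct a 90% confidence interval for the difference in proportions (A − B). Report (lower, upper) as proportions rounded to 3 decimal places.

(0.193, 0.306)

First, p̂₁ = 726/1069 = 0.6791; p̂₂ = 107/249 = 0.4297.
The two standard errors are √(0.6791×0.3209/1069) = 0.01428 and √(0.4297×0.5703/249) = 0.03137.
Because the samples are independent, SE_diff = √(0.01428² + 0.03137²) = 0.03447.
Using z* = 1.645 for 90%, ME = 1.645 × 0.03447 = 0.05670.
p̂₁ − p̂₂ = 0.2494; interval 0.2494 ± 0.05670 gives (0.193, 0.306).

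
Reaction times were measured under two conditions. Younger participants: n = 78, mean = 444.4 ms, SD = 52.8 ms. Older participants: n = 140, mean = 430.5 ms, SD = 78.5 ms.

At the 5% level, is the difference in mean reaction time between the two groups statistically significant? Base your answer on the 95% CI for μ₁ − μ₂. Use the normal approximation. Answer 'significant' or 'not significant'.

Per-group SEs: s₁/√n₁ = 52.8/√78 = 5.9784, s₂/√n₂ = 78.5/√140 = 6.6345.
Unpooled SE of the difference: √(35.74126656 + 44.01659025) = 8.9307.
Margin of error = z* · SE = 1.960 × 8.9307 = 17.5042.
x̄₁ − x̄₂ = 444.4 − 430.5 = 13.9000.
CI: 13.9000 ± 17.5042 = (-3.6042, 31.4042).
The interval (-3.6042, 31.4042) contains 0, so the difference is not significant.

not significant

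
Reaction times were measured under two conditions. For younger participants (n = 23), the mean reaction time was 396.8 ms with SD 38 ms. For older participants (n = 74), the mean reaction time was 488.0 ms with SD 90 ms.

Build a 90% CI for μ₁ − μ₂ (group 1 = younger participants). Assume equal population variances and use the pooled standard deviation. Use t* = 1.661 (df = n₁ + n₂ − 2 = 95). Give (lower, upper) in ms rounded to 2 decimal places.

Pooled variance s_p² = [22·38² + 73·90²] / (23+74−2) = 6558.6105, so s_p = 80.9852.
SE_diff = s_p·√(1/n₁ + 1/n₂) = 80.9852·√(1/23 + 1/74) = 19.3336.
t* = 1.661; margin = 1.661 × 19.3336 = 32.1131.
Difference = 396.8 − 488.0 = -91.2000.
-91.2000 ± 32.1131 → (-123.31, -59.09).

(-123.31, -59.09)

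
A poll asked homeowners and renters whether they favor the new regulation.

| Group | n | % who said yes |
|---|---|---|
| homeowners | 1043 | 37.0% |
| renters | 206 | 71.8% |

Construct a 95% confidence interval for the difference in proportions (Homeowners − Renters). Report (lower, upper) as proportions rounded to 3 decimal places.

(-0.416, -0.280)

The two standard errors are √(0.3700×0.6300/1043) = 0.01495 and √(0.7180×0.2820/206) = 0.03135.
Because the samples are independent, SE_diff = √(0.01495² + 0.03135²) = 0.03473.
Using z* = 1.960 for 95%, ME = 1.960 × 0.03473 = 0.06807.
p̂₁ − p̂₂ = -0.3480; interval -0.3480 ± 0.06807 gives (-0.416, -0.280).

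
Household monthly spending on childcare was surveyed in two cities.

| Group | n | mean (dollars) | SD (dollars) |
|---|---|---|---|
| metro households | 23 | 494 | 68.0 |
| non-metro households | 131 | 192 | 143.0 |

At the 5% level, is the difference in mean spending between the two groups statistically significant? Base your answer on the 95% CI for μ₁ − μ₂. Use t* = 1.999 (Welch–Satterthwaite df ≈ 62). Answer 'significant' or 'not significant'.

SE₁ = s₁/√n₁ = 68.0/√23 = 14.1790; SE₂ = 143.0/√131 = 12.4940.
Independent samples, unequal variances: SE_diff = √(SE₁² + SE₂²) = √(201.044041 + 156.100036) = 18.8983.
t* = 1.999, so margin of error = 1.999 × 18.8983 = 37.7777.
Difference in means = 494 − 192 = 302.0000.
302.0000 ± 37.7777 → (264.2223, 339.7777).
The interval (264.2223, 339.7777) does not contain 0, so the difference is significant.

significant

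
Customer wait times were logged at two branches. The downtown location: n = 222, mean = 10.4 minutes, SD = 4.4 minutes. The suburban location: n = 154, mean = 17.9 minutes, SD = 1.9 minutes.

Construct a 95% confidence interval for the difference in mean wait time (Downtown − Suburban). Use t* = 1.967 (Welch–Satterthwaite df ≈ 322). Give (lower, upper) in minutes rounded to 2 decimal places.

Per-group SEs: s₁/√n₁ = 4.4/√222 = 0.2953, s₂/√n₂ = 1.9/√154 = 0.1531.
Unpooled SE of the difference: √(0.08720209 + 0.02343961) = 0.3326.
Margin of error = t* · SE = 1.967 × 0.3326 = 0.6542.
x̄₁ − x̄₂ = 10.4 − 17.9 = -7.5000.
CI: -7.5000 ± 0.6542 = (-8.15, -6.85).

(-8.15, -6.85)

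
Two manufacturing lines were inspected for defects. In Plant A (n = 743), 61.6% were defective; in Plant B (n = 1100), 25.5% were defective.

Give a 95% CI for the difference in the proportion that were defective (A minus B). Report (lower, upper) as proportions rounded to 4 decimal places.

The two standard errors are √(0.6160×0.3840/743) = 0.01784 and √(0.2550×0.7450/1100) = 0.01314.
Because the samples are independent, SE_diff = √(0.01784² + 0.01314²) = 0.02216.
Using z* = 1.960 for 95%, ME = 1.960 × 0.02216 = 0.04343.
p̂₁ − p̂₂ = 0.3610; interval 0.3610 ± 0.04343 gives (0.3176, 0.4044).

(0.3176, 0.4044)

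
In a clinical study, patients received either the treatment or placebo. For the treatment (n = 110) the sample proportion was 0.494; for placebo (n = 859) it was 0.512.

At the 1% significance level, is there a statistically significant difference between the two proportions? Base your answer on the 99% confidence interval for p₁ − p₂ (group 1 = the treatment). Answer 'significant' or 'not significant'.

not significant

SE₁ = √(p̂₁(1−p̂₁)/n₁) = √(0.4940·0.5060/110) = 0.04767; SE₂ = √(0.5120·0.4880/859) = 0.01705.
Independent samples: SE of the difference = √(SE₁² + SE₂²) = √(0.0022724289 + 0.0002907025) = 0.05063.
z* for 99% confidence is 2.576, so the margin of error is 2.576 × 0.05063 = 0.13042.
Point estimate p̂₁ − p̂₂ = 0.4940 − 0.5120 = -0.0180.
-0.0180 ± 0.13042 → (-0.14842, 0.11242).
The interval (-0.14842, 0.11242) contains 0, so the difference is not significant.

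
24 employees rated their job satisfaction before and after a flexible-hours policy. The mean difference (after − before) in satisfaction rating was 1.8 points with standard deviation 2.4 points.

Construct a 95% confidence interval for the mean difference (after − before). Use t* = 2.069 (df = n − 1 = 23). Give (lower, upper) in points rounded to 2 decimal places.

(0.79, 2.81)

This is a matched-pairs design, so SE = s_d/√n = 2.4/√24 = 0.4899.
Margin = 2.069 × 0.4899 = 1.0136; the interval is 1.8 ± 1.0136 = (0.79, 2.81).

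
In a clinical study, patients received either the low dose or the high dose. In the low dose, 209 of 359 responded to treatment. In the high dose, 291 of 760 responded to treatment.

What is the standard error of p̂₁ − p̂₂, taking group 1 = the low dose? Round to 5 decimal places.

Sample proportions: 209/359 = 0.5822, 291/760 = 0.3829.
Each SE is √(p̂(1−p̂)/n): √(0.5822·0.4178/359) = 0.02603 and √(0.3829·0.6171/760) = 0.01763.
SE(p̂₁ − p̂₂) = √(SE₁² + SE₂²) = √(0.0006775609 + 0.0003108169) = 0.03144, since the two samples are independent.

0.03144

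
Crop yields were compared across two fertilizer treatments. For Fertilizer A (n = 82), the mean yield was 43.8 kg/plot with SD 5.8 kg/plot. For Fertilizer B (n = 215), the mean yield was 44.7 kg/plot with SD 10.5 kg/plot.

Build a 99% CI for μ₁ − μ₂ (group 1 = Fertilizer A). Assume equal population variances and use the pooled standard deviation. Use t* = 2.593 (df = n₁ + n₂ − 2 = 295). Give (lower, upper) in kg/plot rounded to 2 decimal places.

s_p = √[((n₁−1)s₁² + (n₂−1)s₂²)/(n₁+n₂−2)] = √[(81·5.8² + 214·10.5²)/295] = 9.4454.
SE = 9.4454·√(1/82 + 1/215) = 1.2259.
With t* = 2.593, margin = 2.593 × 1.2259 = 3.1788.
x̄₁ − x̄₂ = 43.8 − 44.7 = -0.9000; interval -0.9000 ± 3.1788 = (-4.08, 2.28).

(-4.08, 2.28)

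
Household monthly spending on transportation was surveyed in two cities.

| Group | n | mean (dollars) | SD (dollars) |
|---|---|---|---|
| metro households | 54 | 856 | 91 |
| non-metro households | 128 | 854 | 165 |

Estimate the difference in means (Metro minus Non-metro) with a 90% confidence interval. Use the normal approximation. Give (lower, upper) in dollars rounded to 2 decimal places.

(-29.47, 33.47)

Standard errors of each mean: 91/√54 = 12.3835 and 165/√128 = 14.5841.
SE(x̄₁ − x̄₂) = √(12.3835² + 14.5841²) = 19.1324 for independent samples with unequal variances.
With z* = 1.645, the margin is 1.645 × 19.1324 = 31.4728.
x̄₁ − x̄₂ = 856 − 854 = 2.0000; the interval is 2.0000 ± 31.4728 = (-29.47, 33.47).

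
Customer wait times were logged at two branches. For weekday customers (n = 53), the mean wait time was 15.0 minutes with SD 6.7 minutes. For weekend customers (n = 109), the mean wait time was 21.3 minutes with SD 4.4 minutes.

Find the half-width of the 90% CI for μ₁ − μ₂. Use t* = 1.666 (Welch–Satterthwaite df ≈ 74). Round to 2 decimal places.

1.69

SE₁ = s₁/√n₁ = 6.7/√53 = 0.9203; SE₂ = 4.4/√109 = 0.4214.
Independent samples, unequal variances: SE_diff = √(SE₁² + SE₂²) = √(0.84695209 + 0.17757796) = 1.0122.
t* = 1.666, so margin of error = 1.666 × 1.0122 = 1.6863.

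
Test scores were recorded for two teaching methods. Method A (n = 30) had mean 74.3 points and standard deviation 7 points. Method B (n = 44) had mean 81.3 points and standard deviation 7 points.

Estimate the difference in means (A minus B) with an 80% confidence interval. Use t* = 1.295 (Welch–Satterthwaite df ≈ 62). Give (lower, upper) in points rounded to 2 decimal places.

(-9.15, -4.85)

SE₁ = s₁/√n₁ = 7/√30 = 1.2780; SE₂ = 7/√44 = 1.0553.
Independent samples, unequal variances: SE_diff = √(SE₁² + SE₂²) = √(1.633284 + 1.11365809) = 1.6574.
t* = 1.295, so margin of error = 1.295 × 1.6574 = 2.1463.
Difference in means = 74.3 − 81.3 = -7.0000.
-7.0000 ± 2.1463 → (-9.15, -4.85).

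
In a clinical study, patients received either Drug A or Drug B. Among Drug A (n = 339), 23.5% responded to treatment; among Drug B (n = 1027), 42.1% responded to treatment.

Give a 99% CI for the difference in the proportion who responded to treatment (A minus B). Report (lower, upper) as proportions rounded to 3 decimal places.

(-0.257, -0.115)

Each SE is √(p̂(1−p̂)/n): √(0.2350·0.7650/339) = 0.02303 and √(0.4210·0.5790/1027) = 0.01541.
SE(p̂₁ − p̂₂) = √(SE₁² + SE₂²) = √(0.0005303809 + 0.0002374681) = 0.02771, since the two samples are independent.
At 99% confidence z* = 2.576; margin = 2.576 × 0.02771 = 0.07138.
The difference is 0.2350 − 0.4210 = -0.1860, so the interval is -0.1860 ± 0.07138 = (-0.257, -0.115).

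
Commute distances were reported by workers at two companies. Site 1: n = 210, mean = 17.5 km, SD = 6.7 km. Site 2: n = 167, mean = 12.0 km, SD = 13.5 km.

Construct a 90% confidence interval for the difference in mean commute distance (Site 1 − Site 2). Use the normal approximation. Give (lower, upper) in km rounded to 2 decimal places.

SE₁ = s₁/√n₁ = 6.7/√210 = 0.4623; SE₂ = 13.5/√167 = 1.0447.
Independent samples, unequal variances: SE_diff = √(SE₁² + SE₂²) = √(0.21372129 + 1.09139809) = 1.1424.
z* = 1.645, so margin of error = 1.645 × 1.1424 = 1.8792.
Difference in means = 17.5 − 12.0 = 5.5000.
5.5000 ± 1.8792 → (3.62, 7.38).

(3.62, 7.38)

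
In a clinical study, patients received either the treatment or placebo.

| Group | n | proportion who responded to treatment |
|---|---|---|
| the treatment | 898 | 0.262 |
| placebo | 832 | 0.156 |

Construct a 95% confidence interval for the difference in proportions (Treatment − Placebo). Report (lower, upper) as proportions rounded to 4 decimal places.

Each SE is √(p̂(1−p̂)/n): √(0.2620·0.7380/898) = 0.01467 and √(0.1560·0.8440/832) = 0.01258.
SE(p̂₁ − p̂₂) = √(SE₁² + SE₂²) = √(0.0002152089 + 0.0001582564) = 0.01933, since the two samples are independent.
At 95% confidence z* = 1.960; margin = 1.960 × 0.01933 = 0.03789.
The difference is 0.2620 − 0.1560 = 0.1060, so the interval is 0.1060 ± 0.03789 = (0.0681, 0.1439).

(0.0681, 0.1439)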